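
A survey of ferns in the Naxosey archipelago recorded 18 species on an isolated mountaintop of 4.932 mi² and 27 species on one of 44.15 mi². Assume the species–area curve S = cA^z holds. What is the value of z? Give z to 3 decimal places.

0.185

Taking logs: ln S = ln c + z ln A, so z = (ln S₂ − ln S₁)/(ln A₂ − ln A₁).
z = ln(27/18) / ln(44.15/4.932) = ln(1.5) / ln(8.952) = 0.4055 / 2.1918 = 0.1850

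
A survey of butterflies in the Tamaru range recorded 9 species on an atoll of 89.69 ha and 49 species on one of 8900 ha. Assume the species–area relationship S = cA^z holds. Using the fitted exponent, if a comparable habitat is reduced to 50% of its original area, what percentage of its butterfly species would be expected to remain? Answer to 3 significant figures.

z = ln(49/9) / ln(8900/89.69) = 1.6946 / 4.5974 = 0.3686
S_new/S_old = (A_new/A_old)^z = 0.5^0.3686 = exp(0.3686 × -0.6931) = 0.7745

77.5%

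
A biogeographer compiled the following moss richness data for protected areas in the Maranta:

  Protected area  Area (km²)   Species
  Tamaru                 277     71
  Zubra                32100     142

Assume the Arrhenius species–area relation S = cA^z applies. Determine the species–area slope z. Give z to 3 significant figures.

0.146

Taking logs: ln S = ln c + z ln A, so z = (ln S₂ − ln S₁)/(ln A₂ − ln A₁).
z = ln(142/71) / ln(32100/277) = ln(2) / ln(115.9) = 0.6931 / 4.7526 = 0.1458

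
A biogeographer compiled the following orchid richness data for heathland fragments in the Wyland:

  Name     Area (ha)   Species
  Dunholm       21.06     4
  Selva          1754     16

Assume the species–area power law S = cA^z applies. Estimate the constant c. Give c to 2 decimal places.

z = ln(S₂/S₁) / ln(A₂/A₁) = ln(16/4) / ln(1754/21.06) = 1.3863 / 4.4223 = 0.3135
c = S₁ / A₁^z = 4 / 21.06^0.3135 = 4 / 2.599 = 1.539

1.54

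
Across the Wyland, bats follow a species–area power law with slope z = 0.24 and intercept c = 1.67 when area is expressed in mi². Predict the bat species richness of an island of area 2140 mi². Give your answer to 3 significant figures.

S = 1.67 × 2140^0.24
ln S = ln 1.67 + 0.24 × ln 2140 = 0.5128 + 0.24 × 7.6686 = 2.3533
S = e^2.3533 ≈ 10.52

10.5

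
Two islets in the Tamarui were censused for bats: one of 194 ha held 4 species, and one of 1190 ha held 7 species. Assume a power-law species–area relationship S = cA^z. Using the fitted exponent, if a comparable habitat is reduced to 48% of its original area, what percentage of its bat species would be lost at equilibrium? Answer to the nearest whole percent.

20%

z = ln(7/4) / ln(1190/194) = 0.5596 / 1.8139 = 0.3085
S_new/S_old = (A_new/A_old)^z = 0.48^0.3085 = exp(0.3085 × -0.7340) = 0.7974
Fraction lost = 1 − 0.7974 = 0.2026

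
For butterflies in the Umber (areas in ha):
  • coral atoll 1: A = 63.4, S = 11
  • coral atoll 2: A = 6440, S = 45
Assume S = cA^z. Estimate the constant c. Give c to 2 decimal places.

3.10

z = ln(S₂/S₁) / ln(A₂/A₁) = ln(45/11) / ln(6440/63.4) = 1.4088 / 4.6208 = 0.3049
c = S₁ / A₁^z = 11 / 63.4^0.3049 = 11 / 3.543 = 3.104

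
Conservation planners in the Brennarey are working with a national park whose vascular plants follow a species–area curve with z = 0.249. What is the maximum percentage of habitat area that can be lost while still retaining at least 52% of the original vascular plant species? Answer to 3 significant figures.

Need (A_new/A_old)^0.249 = 0.52, so A_new/A_old = 0.52^(1/0.249) = 0.52^4.016
ln(A_new/A_old) = ln 0.52 / 0.249 = -0.6539 / 0.249 = -2.6262
A_new/A_old = e^-2.6262 ≈ 0.07235
Fraction that can be lost = 1 − 0.07235 = 0.9276

92.8%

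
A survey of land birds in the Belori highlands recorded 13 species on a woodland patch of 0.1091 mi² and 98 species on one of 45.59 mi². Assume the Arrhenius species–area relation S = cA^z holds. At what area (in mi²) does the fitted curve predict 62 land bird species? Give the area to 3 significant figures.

11.6 mi²

z = ln(98/13) / ln(45.59/0.1091) = 2.0200 / 6.0352 = 0.3347
c = 13 / 0.1091^0.3347 = 13 / 0.4764 = 27.29
A = (62/27.29)^(1/0.3347) ⇒ ln A = ln(2.272)/0.3347 = 2.4518
A = e^2.4518 ≈ 11.61 mi²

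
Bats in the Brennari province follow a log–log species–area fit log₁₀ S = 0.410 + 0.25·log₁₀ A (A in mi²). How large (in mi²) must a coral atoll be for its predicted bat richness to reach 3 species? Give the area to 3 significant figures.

1.86 mi²

3 = 2.57 × A^0.25  ⇒  A^0.25 = 3/2.57 = 1.167
ln A = ln(1.167) / 0.25 = 0.1546 / 0.25 = 0.6182
A = e^0.6182 ≈ 1.856 mi²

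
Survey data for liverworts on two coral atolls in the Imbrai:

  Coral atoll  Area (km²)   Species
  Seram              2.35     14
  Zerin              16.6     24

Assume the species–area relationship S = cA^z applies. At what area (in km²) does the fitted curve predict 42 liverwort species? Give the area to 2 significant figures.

z = ln(24/14) / ln(16.6/2.35) = 0.5390 / 1.9550 = 0.2757
c = 14 / 2.35^0.2757 = 14 / 1.266 = 11.06
A = (42/11.06)^(1/0.2757) ⇒ ln A = ln(3.797)/0.2757 = 4.8392
A = e^4.8392 ≈ 126.4 km²

130 km²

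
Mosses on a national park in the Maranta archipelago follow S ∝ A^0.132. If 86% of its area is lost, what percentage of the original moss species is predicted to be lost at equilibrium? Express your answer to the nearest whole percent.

S_new/S_old = (A_new/A_old)^z = 0.14^0.132
= exp(0.132 × ln 0.14) = exp(0.132 × -1.9661) = exp(-0.2595) ≈ 0.7714
Fraction lost = 1 − 0.7714 = 0.2286

23%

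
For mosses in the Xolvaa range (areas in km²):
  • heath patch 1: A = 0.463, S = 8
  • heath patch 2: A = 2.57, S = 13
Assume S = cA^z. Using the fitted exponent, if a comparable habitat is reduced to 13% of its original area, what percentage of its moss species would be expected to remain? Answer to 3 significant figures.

z = ln(13/8) / ln(2.57/0.463) = 0.4855 / 1.7139 = 0.2833
S_new/S_old = (A_new/A_old)^z = 0.13^0.2833 = exp(0.2833 × -2.0402) = 0.5611

56.1%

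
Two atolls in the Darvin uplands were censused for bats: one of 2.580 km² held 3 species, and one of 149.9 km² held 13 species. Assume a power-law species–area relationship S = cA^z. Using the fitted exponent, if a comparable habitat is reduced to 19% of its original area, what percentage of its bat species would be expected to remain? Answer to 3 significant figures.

54.9%

z = ln(13/3) / ln(149.9/2.58) = 1.4663 / 4.0622 = 0.3610
S_new/S_old = (A_new/A_old)^z = 0.19^0.3610 = exp(0.3610 × -1.6607) = 0.5491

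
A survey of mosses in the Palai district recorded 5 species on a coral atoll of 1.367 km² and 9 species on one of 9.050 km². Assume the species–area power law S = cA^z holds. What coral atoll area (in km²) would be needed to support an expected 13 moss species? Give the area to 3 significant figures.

29.5 km²

z = ln(9/5) / ln(9.05/1.367) = 0.5878 / 1.8901 = 0.3110
c = 5 / 1.367^0.3110 = 5 / 1.102 = 4.537
A = (13/4.537)^(1/0.3110) ⇒ ln A = ln(2.865)/0.3110 = 3.3853
A = e^3.3853 ≈ 29.53 km²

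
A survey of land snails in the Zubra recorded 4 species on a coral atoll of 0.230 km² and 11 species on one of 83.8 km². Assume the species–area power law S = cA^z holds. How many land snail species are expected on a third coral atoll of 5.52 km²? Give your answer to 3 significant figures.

z = ln(11/4) / ln(83.8/0.23) = 1.0116 / 5.8981 = 0.1715
c = 4 / 0.23^0.1715 = 4 / 0.7772 = 5.147
S₃ = 5.147 × 5.52^0.1715 = 5.147 × 1.34 ≈ 6.899

6.90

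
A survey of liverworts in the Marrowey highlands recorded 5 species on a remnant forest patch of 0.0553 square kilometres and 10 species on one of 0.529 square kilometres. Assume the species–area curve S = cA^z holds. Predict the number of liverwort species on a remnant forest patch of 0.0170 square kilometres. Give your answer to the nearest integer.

3

z = ln(10/5) / ln(0.529/0.0553) = 0.6931 / 2.2582 = 0.3069
c = 5 / 0.0553^0.3069 = 5 / 0.4112 = 12.16
S₃ = 12.16 × 0.017^0.3069 = 12.16 × 0.2863 ≈ 3.481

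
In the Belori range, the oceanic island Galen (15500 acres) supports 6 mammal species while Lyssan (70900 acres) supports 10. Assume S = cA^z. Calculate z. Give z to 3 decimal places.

Taking logs: ln S = ln c + z ln A, so z = (ln S₂ − ln S₁)/(ln A₂ − ln A₁).
z = ln(10/6) / ln(70900/15500) = ln(1.667) / ln(4.574) = 0.5108 / 1.5204 = 0.3360

0.336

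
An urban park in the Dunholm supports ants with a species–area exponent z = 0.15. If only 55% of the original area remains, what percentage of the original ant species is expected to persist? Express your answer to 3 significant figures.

S_new/S_old = (A_new/A_old)^z = 0.55^0.15
= exp(0.15 × ln 0.55) = exp(0.15 × -0.5978) = exp(-0.0897) ≈ 0.9142

91.4%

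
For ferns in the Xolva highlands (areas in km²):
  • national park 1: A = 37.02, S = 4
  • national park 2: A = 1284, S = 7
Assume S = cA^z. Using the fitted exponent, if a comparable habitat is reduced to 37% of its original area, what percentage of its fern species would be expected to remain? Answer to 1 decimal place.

z = ln(7/4) / ln(1284/37.02) = 0.5596 / 3.5463 = 0.1578
S_new/S_old = (A_new/A_old)^z = 0.37^0.1578 = exp(0.1578 × -0.9943) = 0.8548

85.5%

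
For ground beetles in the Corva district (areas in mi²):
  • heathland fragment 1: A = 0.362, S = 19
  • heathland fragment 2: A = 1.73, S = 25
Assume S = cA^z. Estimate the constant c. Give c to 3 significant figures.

z = ln(S₂/S₁) / ln(A₂/A₁) = ln(25/19) / ln(1.73/0.362) = 0.2744 / 1.5642 = 0.1754
c = S₁ / A₁^z = 19 / 0.362^0.1754 = 19 / 0.8367 = 22.71

22.7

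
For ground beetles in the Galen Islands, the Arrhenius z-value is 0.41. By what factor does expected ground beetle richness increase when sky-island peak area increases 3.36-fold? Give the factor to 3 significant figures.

1.64

S₂/S₁ = (A₂/A₁)^z = 3.36^0.41
ln(S₂/S₁) = 0.41 × ln 3.36 = 0.41 × 1.2119 = 0.4969
S₂/S₁ = e^0.4969 ≈ 1.644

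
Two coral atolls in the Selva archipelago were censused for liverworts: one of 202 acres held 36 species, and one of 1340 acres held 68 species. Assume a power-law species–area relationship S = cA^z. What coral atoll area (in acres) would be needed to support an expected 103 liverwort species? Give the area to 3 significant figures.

z = ln(68/36) / ln(1340/202) = 0.6360 / 1.8922 = 0.3361
c = 36 / 202^0.3361 = 36 / 5.955 = 6.045
A = (103/6.045)^(1/0.3361) ⇒ ln A = ln(17.04)/0.3361 = 8.4358
A = e^8.4358 ≈ 4609 acres

4610 acres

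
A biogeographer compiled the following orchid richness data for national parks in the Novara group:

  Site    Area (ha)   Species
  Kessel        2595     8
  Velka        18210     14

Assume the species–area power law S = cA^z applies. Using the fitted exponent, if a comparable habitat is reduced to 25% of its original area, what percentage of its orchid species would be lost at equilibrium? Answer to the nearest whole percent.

33%

z = ln(14/8) / ln(18210/2595) = 0.5596 / 1.9484 = 0.2872
S_new/S_old = (A_new/A_old)^z = 0.25^0.2872 = exp(0.2872 × -1.3863) = 0.6715
Fraction lost = 1 − 0.6715 = 0.3285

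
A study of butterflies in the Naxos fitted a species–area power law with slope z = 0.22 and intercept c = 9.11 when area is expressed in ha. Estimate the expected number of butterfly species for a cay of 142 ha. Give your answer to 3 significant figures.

S = 9.11 × 142^0.22
ln S = ln 9.11 + 0.22 × ln 142 = 2.2094 + 0.22 × 4.9558 = 3.2997
S = e^3.2997 ≈ 27.1

27.1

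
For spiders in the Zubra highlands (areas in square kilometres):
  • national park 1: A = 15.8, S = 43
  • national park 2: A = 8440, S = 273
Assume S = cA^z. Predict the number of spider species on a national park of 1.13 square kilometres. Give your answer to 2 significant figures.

20

z = ln(273/43) / ln(8440/15.8) = 1.8483 / 6.2807 = 0.2943
c = 43 / 15.8^0.2943 = 43 / 2.253 = 19.09
S₃ = 19.09 × 1.13^0.2943 = 19.09 × 1.037 ≈ 19.79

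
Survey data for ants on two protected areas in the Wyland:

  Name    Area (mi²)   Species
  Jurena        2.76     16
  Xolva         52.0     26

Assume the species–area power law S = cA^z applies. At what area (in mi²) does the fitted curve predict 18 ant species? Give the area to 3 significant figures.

5.63 mi²

z = ln(26/16) / ln(52/2.76) = 0.4855 / 2.9360 = 0.1654
c = 16 / 2.76^0.1654 = 16 / 1.183 = 13.53
A = (18/13.53)^(1/0.1654) ⇒ ln A = ln(1.331)/0.1654 = 1.7275
A = e^1.7275 ≈ 5.627 mi²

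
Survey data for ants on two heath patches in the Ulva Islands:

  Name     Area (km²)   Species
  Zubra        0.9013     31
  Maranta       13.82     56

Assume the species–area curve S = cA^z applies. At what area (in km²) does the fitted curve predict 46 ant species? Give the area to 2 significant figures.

5.6 km²

z = ln(56/31) / ln(13.82/0.9013) = 0.5914 / 2.7300 = 0.2166
c = 31 / 0.9013^0.2166 = 31 / 0.9777 = 31.71
A = (46/31.71)^(1/0.2166) ⇒ ln A = ln(1.451)/0.2166 = 1.7180
A = e^1.7180 ≈ 5.573 km²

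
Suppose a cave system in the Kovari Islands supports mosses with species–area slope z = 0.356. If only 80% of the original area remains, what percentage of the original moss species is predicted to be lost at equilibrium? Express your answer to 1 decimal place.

S_new/S_old = (A_new/A_old)^z = 0.8^0.356
= exp(0.356 × ln 0.8) = exp(0.356 × -0.2231) = exp(-0.0794) ≈ 0.9236
Fraction lost = 1 − 0.9236 = 0.07637

7.6%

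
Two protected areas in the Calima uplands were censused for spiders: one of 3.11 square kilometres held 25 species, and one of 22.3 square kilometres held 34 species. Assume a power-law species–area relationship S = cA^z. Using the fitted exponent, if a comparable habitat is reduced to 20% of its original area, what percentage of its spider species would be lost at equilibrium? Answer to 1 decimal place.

22.2%

z = ln(34/25) / ln(22.3/3.11) = 0.3075 / 1.9700 = 0.1561
S_new/S_old = (A_new/A_old)^z = 0.2^0.1561 = exp(0.1561 × -1.6094) = 0.7779
Fraction lost = 1 − 0.7779 = 0.2221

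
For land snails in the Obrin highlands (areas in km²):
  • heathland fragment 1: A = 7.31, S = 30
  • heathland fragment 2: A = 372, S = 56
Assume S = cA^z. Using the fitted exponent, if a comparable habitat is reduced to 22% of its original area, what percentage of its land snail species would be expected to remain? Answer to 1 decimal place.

z = ln(56/30) / ln(372/7.31) = 0.6242 / 3.9297 = 0.1588
S_new/S_old = (A_new/A_old)^z = 0.22^0.1588 = exp(0.1588 × -1.5141) = 0.7862

78.6%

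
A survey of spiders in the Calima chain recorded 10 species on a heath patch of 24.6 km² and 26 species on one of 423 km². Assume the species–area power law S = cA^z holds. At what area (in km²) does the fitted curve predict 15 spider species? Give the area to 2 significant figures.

z = ln(26/10) / ln(423/24.6) = 0.9555 / 2.8446 = 0.3359
c = 10 / 24.6^0.3359 = 10 / 2.932 = 3.41
A = (15/3.41)^(1/0.3359) ⇒ ln A = ln(4.399)/0.3359 = 4.4098
A = e^4.4098 ≈ 82.26 km²

82 km²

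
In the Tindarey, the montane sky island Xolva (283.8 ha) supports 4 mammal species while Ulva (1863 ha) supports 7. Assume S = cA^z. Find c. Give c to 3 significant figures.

0.746

z = ln(S₂/S₁) / ln(A₂/A₁) = ln(7/4) / ln(1863/283.8) = 0.5596 / 1.8817 = 0.2974
c = S₁ / A₁^z = 4 / 283.8^0.2974 = 4 / 5.365 = 0.7456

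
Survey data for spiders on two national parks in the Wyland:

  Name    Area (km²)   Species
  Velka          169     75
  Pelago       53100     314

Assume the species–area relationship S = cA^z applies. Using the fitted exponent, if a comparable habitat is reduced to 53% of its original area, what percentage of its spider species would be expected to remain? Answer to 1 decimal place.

z = ln(314/75) / ln(53100/169) = 1.4319 / 5.7500 = 0.2490
S_new/S_old = (A_new/A_old)^z = 0.53^0.2490 = exp(0.2490 × -0.6349) = 0.8538

85.4%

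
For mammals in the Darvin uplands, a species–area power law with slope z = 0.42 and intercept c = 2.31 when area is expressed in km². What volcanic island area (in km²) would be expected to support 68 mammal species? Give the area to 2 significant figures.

68 = 2.31 × A^0.42  ⇒  A^0.42 = 68/2.31 = 29.44
ln A = ln(29.44) / 0.42 = 3.3823 / 0.42 = 8.0530
A = e^8.0530 ≈ 3143 km²

3100 km²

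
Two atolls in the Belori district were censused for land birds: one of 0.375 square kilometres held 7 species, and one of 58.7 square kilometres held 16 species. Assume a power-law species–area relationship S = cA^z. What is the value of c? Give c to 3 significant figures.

8.22

z = ln(S₂/S₁) / ln(A₂/A₁) = ln(16/7) / ln(58.7/0.375) = 0.8267 / 5.0533 = 0.1636
c = S₁ / A₁^z = 7 / 0.375^0.1636 = 7 / 0.8518 = 8.218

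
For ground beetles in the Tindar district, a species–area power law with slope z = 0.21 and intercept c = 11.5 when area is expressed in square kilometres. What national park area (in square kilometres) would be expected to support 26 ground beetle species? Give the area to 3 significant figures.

48.6 square kilometres

26 = 11.5 × A^0.21  ⇒  A^0.21 = 26/11.5 = 2.261
ln A = ln(2.261) / 0.21 = 0.8157 / 0.21 = 3.8845
A = e^3.8845 ≈ 48.64 square kilometres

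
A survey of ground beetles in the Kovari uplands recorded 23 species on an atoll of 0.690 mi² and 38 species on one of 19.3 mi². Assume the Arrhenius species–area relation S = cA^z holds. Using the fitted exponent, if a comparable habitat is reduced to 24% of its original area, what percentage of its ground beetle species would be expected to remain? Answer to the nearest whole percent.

z = ln(38/23) / ln(19.3/0.69) = 0.5021 / 3.3312 = 0.1507
S_new/S_old = (A_new/A_old)^z = 0.24^0.1507 = exp(0.1507 × -1.4271) = 0.8065

81%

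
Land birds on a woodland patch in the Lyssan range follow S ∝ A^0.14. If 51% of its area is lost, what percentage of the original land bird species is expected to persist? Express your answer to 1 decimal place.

90.5%

S_new/S_old = (A_new/A_old)^z = 0.49^0.14
= exp(0.14 × ln 0.49) = exp(0.14 × -0.7133) = exp(-0.0999) ≈ 0.905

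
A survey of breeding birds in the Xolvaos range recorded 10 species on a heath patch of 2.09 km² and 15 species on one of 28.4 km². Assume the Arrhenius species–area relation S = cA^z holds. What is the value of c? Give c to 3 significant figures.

8.92

z = ln(S₂/S₁) / ln(A₂/A₁) = ln(15/10) / ln(28.4/2.09) = 0.4055 / 2.6092 = 0.1554
c = S₁ / A₁^z = 10 / 2.09^0.1554 = 10 / 1.121 = 8.918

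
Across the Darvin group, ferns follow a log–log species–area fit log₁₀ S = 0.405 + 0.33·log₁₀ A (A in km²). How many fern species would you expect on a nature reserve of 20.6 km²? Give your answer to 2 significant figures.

S = 2.541 × 20.6^0.33
ln S = ln 2.541 + 0.33 × ln 20.6 = 0.9325 + 0.33 × 3.0253 = 1.9309
S = e^1.9309 ≈ 6.896

6.9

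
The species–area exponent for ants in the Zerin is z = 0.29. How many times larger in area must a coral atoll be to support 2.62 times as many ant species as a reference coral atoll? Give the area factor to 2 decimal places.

27.70

(A₂/A₁)^0.29 = 2.62, so A₂/A₁ = 2.62^(1/0.29) = 2.62^3.448
ln(A₂/A₁) = ln 2.62 / 0.29 = 0.9632 / 0.29 = 3.3213
A₂/A₁ = e^3.3213 ≈ 27.7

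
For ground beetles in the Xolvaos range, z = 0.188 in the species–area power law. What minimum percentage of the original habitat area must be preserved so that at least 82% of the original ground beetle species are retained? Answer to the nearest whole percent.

Need (A_new/A_old)^0.188 = 0.82, so A_new/A_old = 0.82^(1/0.188) = 0.82^5.319
ln(A_new/A_old) = ln 0.82 / 0.188 = -0.1985 / 0.188 = -1.0556
A_new/A_old = e^-1.0556 ≈ 0.348

35%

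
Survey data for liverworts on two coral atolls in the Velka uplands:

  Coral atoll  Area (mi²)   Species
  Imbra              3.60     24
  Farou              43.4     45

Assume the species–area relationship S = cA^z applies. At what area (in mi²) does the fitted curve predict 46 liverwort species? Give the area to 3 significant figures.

z = ln(45/24) / ln(43.4/3.6) = 0.6286 / 2.4895 = 0.2525
c = 24 / 3.6^0.2525 = 24 / 1.382 = 17.37
A = (46/17.37)^(1/0.2525) ⇒ ln A = ln(2.649)/0.2525 = 3.8575
A = e^3.8575 ≈ 47.35 mi²

47.3 mi²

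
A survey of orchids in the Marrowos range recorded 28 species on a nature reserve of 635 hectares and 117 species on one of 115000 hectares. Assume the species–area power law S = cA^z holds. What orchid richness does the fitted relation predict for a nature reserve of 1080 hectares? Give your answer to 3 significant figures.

32.4

z = ln(117/28) / ln(115000/635) = 1.4300 / 5.1991 = 0.2750
c = 28 / 635^0.2750 = 28 / 5.9 = 4.745
S₃ = 4.745 × 1080^0.2750 = 4.745 × 6.828 ≈ 32.4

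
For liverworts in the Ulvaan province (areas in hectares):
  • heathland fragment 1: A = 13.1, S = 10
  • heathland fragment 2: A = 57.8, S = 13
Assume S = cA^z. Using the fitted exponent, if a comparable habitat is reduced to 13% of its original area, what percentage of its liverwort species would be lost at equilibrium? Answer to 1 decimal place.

30.3%

z = ln(13/10) / ln(57.8/13.1) = 0.2624 / 1.4844 = 0.1768
S_new/S_old = (A_new/A_old)^z = 0.13^0.1768 = exp(0.1768 × -2.0402) = 0.6973
Fraction lost = 1 − 0.6973 = 0.3027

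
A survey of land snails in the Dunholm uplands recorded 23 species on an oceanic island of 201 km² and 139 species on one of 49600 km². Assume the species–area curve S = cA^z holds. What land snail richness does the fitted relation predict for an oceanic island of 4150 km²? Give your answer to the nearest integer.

62

z = ln(139/23) / ln(49600/201) = 1.7990 / 5.5084 = 0.3266
c = 23 / 201^0.3266 = 23 / 5.652 = 4.069
S₃ = 4.069 × 4150^0.3266 = 4.069 × 15.19 ≈ 61.82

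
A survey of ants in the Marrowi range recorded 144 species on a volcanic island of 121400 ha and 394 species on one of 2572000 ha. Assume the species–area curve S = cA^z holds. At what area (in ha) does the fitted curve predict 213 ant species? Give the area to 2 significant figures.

z = ln(394/144) / ln(2572000/121400) = 1.0065 / 3.0533 = 0.3297
c = 144 / 121400^0.3297 = 144 / 47.43 = 3.036
A = (213/3.036)^(1/0.3297) ⇒ ln A = ln(70.15)/0.3297 = 12.8944
A = e^12.8944 ≈ 398078 ha

400000 ha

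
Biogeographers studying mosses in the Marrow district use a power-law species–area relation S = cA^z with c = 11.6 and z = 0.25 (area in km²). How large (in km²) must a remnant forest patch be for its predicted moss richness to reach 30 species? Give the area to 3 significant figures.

30 = 11.6 × A^0.25  ⇒  A^0.25 = 30/11.6 = 2.586
ln A = ln(2.586) / 0.25 = 0.9502 / 0.25 = 3.8008
A = e^3.8008 ≈ 44.74 km²

44.7 km²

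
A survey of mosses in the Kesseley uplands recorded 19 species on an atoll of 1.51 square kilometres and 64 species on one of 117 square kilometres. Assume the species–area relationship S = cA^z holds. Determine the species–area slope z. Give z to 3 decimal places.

Taking logs: ln S = ln c + z ln A, so z = (ln S₂ − ln S₁)/(ln A₂ − ln A₁).
z = ln(64/19) / ln(117/1.51) = ln(3.368) / ln(77.48) = 1.2144 / 4.3501 = 0.2792

0.279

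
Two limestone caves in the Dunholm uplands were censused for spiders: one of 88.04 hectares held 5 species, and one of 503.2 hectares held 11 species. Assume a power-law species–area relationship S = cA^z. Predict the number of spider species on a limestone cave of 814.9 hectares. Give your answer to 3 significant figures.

z = ln(11/5) / ln(503.2/88.04) = 0.7885 / 1.7432 = 0.4523
c = 5 / 88.04^0.4523 = 5 / 7.579 = 0.6598
S₃ = 0.6598 × 814.9^0.4523 = 0.6598 × 20.74 ≈ 13.68

13.7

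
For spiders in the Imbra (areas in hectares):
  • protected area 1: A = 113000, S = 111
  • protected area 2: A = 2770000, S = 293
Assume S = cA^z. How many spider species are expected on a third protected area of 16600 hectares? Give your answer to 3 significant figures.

z = ln(293/111) / ln(2770000/113000) = 0.9706 / 3.1992 = 0.3034
c = 111 / 113000^0.3034 = 111 / 34.13 = 3.253
S₃ = 3.253 × 16600^0.3034 = 3.253 × 19.07 ≈ 62.03

62.0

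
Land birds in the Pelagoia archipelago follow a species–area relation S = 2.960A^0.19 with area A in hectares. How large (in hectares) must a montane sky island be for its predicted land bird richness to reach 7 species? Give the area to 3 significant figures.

92.8 hectares

7 = 2.96 × A^0.19  ⇒  A^0.19 = 7/2.96 = 2.365
ln A = ln(2.365) / 0.19 = 0.8607 / 0.19 = 4.5301
A = e^4.5301 ≈ 92.77 hectares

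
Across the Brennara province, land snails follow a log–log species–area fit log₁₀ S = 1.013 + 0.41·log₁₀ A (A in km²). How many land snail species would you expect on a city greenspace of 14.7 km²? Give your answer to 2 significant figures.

31

S = 10.3 × 14.7^0.41 = 10.3 × 3.01 ≈ 31.02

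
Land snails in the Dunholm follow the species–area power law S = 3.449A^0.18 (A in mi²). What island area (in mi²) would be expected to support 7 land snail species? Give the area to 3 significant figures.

7 = 3.449 × A^0.18  ⇒  A^0.18 = 7/3.449 = 2.03
ln A = ln(2.03) / 0.18 = 0.7078 / 0.18 = 3.9324
A = e^3.9324 ≈ 51.03 mi²

51.0 mi²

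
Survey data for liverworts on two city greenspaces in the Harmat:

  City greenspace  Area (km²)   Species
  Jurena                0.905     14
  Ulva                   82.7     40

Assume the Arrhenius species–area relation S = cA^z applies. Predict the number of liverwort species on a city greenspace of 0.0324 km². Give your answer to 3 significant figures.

6.45

z = ln(40/14) / ln(82.7/0.905) = 1.0498 / 4.5150 = 0.2325
c = 14 / 0.905^0.2325 = 14 / 0.9771 = 14.33
S₃ = 14.33 × 0.0324^0.2325 = 14.33 × 0.4505 ≈ 6.455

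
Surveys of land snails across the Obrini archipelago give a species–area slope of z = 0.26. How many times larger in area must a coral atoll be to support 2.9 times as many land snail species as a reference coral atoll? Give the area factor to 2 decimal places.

60.04

(A₂/A₁)^0.26 = 2.9, so A₂/A₁ = 2.9^(1/0.26) = 2.9^3.846
ln(A₂/A₁) = ln 2.9 / 0.26 = 1.0647 / 0.26 = 4.0950
A₂/A₁ = e^4.0950 ≈ 60.04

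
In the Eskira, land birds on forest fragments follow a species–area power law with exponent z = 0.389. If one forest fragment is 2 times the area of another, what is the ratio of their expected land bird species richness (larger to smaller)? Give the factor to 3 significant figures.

S₂/S₁ = (A₂/A₁)^z = 2^0.389
ln(S₂/S₁) = 0.389 × ln 2 = 0.389 × 0.6931 = 0.2696
S₂/S₁ = e^0.2696 ≈ 1.309

1.31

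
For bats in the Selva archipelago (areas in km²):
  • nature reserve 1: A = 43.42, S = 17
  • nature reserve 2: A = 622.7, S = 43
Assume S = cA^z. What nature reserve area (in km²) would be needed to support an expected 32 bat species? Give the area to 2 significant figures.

270 km²

z = ln(43/17) / ln(622.7/43.42) = 0.9280 / 2.6631 = 0.3485
c = 17 / 43.42^0.3485 = 17 / 3.721 = 4.569
A = (32/4.569)^(1/0.3485) ⇒ ln A = ln(7.004)/0.3485 = 5.5861
A = e^5.5861 ≈ 266.7 km²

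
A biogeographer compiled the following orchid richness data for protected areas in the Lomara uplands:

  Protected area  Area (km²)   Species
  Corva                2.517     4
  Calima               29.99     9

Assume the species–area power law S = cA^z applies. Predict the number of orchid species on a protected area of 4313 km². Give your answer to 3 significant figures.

z = ln(9/4) / ln(29.99/2.517) = 0.8109 / 2.4778 = 0.3273
c = 4 / 2.517^0.3273 = 4 / 1.353 = 2.957
S₃ = 2.957 × 4313^0.3273 = 2.957 × 15.47 ≈ 45.76

45.8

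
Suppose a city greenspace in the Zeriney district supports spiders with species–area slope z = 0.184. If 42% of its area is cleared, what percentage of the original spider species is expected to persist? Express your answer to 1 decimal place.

S_new/S_old = (A_new/A_old)^z = 0.58^0.184
= exp(0.184 × ln 0.58) = exp(0.184 × -0.5447) = exp(-0.1002) ≈ 0.9046

90.5%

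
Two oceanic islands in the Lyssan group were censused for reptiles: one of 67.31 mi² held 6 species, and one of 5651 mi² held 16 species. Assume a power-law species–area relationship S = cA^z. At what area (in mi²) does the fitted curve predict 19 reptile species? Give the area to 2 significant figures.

12000 mi²

z = ln(16/6) / ln(5651/67.31) = 0.9808 / 4.4303 = 0.2214
c = 6 / 67.31^0.2214 = 6 / 2.539 = 2.363
A = (19/2.363)^(1/0.2214) ⇒ ln A = ln(8.041)/0.2214 = 9.4158
A = e^9.4158 ≈ 12281 mi²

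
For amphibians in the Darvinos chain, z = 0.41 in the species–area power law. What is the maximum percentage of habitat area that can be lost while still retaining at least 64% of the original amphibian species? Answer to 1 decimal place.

Need (A_new/A_old)^0.41 = 0.64, so A_new/A_old = 0.64^(1/0.41) = 0.64^2.439
ln(A_new/A_old) = ln 0.64 / 0.41 = -0.4463 / 0.41 = -1.0885
A_new/A_old = e^-1.0885 ≈ 0.3367
Fraction that can be lost = 1 − 0.3367 = 0.6633

66.3%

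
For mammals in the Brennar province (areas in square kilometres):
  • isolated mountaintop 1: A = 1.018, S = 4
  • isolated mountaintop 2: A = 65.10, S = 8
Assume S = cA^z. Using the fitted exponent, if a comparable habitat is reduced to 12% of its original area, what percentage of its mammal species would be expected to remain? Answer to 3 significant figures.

70.2%

z = ln(8/4) / ln(65.1/1.018) = 0.6931 / 4.1581 = 0.1667
S_new/S_old = (A_new/A_old)^z = 0.12^0.1667 = exp(0.1667 × -2.1203) = 0.7023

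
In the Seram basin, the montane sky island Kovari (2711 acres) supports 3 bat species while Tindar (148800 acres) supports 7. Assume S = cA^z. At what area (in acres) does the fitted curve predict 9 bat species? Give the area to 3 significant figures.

z = ln(7/3) / ln(148800/2711) = 0.8473 / 4.0053 = 0.2115
c = 3 / 2711^0.2115 = 3 / 5.324 = 0.5635
A = (9/0.5635)^(1/0.2115) ⇒ ln A = ln(15.97)/0.2115 = 13.0984
A = e^13.0984 ≈ 488138 acres

488000 acres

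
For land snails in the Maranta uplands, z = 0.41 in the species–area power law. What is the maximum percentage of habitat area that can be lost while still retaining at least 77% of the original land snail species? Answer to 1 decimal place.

47.1%

Need (A_new/A_old)^0.41 = 0.77, so A_new/A_old = 0.77^(1/0.41) = 0.77^2.439
ln(A_new/A_old) = ln 0.77 / 0.41 = -0.2614 / 0.41 = -0.6375
A_new/A_old = e^-0.6375 ≈ 0.5286
Fraction that can be lost = 1 − 0.5286 = 0.4714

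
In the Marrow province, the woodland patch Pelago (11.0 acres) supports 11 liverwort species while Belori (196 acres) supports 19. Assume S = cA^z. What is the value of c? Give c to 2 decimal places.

z = ln(S₂/S₁) / ln(A₂/A₁) = ln(19/11) / ln(196/11) = 0.5465 / 2.8802 = 0.1898
c = S₁ / A₁^z = 11 / 11^0.1898 = 11 / 1.576 = 6.979

6.98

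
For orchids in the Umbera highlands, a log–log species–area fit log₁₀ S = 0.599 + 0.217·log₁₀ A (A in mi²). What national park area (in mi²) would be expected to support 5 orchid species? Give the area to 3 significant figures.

5 = 3.972 × A^0.217  ⇒  A^0.217 = 5/3.972 = 1.259
ln A = ln(1.259) / 0.217 = 0.2302 / 0.217 = 1.0608
A = e^1.0608 ≈ 2.889 mi²

2.89 mi²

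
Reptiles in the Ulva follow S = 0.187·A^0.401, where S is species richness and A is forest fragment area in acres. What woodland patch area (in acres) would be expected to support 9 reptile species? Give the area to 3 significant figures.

15700 acres

9 = 0.187 × A^0.401  ⇒  A^0.401 = 9/0.187 = 48.13
ln A = ln(48.13) / 0.401 = 3.8739 / 0.401 = 9.6605
A = e^9.6605 ≈ 15686 acres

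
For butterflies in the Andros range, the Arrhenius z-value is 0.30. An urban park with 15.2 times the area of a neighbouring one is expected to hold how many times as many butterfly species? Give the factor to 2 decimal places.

2.26

S₂/S₁ = (A₂/A₁)^z = 15.2^0.3
ln(S₂/S₁) = 0.3 × ln 15.2 = 0.3 × 2.7213 = 0.8164
S₂/S₁ = e^0.8164 ≈ 2.262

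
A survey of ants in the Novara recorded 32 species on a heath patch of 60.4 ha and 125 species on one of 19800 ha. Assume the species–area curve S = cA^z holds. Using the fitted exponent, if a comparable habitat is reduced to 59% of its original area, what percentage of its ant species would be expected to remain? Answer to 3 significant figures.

z = ln(125/32) / ln(19800/60.4) = 1.3626 / 5.7924 = 0.2352
S_new/S_old = (A_new/A_old)^z = 0.59^0.2352 = exp(0.2352 × -0.5276) = 0.8833

88.3%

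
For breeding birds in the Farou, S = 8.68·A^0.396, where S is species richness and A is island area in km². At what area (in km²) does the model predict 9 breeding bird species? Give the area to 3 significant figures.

1.10 km²

9 = 8.68 × A^0.396  ⇒  A^0.396 = 9/8.68 = 1.037
ln A = ln(1.037) / 0.396 = 0.0362 / 0.396 = 0.0914
A = e^0.0914 ≈ 1.096 km²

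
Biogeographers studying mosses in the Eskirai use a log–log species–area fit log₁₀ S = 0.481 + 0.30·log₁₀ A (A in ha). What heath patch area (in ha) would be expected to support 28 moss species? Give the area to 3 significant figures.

28 = 3.027 × A^0.3  ⇒  A^0.3 = 28/3.027 = 9.25
ln A = ln(9.25) / 0.3 = 2.2247 / 0.3 = 7.4155
A = e^7.4155 ≈ 1662 ha

1660 ha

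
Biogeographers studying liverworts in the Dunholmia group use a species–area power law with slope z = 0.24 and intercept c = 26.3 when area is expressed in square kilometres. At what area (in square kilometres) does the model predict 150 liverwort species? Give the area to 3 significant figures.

1410 square kilometres

150 = 26.3 × A^0.24  ⇒  A^0.24 = 150/26.3 = 5.703
ln A = ln(5.703) / 0.24 = 1.7411 / 0.24 = 7.2544
A = e^7.2544 ≈ 1414 square kilometres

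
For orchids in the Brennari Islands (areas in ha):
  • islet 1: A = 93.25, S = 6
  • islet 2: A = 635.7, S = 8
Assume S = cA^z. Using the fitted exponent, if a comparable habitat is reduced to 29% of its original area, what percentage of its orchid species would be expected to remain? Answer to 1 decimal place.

83.1%

z = ln(8/6) / ln(635.7/93.25) = 0.2877 / 1.9194 = 0.1499
S_new/S_old = (A_new/A_old)^z = 0.29^0.1499 = exp(0.1499 × -1.2379) = 0.8307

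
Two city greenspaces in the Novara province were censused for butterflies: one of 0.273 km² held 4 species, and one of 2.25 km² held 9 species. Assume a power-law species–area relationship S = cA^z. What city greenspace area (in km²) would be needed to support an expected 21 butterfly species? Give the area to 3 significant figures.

z = ln(9/4) / ln(2.25/0.273) = 0.8109 / 2.1092 = 0.3845
c = 4 / 0.273^0.3845 = 4 / 0.607 = 6.589
A = (21/6.589)^(1/0.3845) ⇒ ln A = ln(3.187)/0.3845 = 3.0147
A = e^3.0147 ≈ 20.38 km²

20.4 km²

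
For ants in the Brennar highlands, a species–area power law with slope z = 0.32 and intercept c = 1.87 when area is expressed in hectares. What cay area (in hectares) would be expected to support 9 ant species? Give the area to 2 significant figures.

9 = 1.87 × A^0.32  ⇒  A^0.32 = 9/1.87 = 4.813
ln A = ln(4.813) / 0.32 = 1.5713 / 0.32 = 4.9103
A = e^4.9103 ≈ 135.7 hectares

140 hectares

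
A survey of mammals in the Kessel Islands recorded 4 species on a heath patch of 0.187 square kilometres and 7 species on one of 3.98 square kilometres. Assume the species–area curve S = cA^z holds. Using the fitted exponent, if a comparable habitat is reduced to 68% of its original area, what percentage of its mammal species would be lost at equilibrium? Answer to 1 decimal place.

z = ln(7/4) / ln(3.98/0.187) = 0.5596 / 3.0579 = 0.1830
S_new/S_old = (A_new/A_old)^z = 0.68^0.1830 = exp(0.1830 × -0.3857) = 0.9319
Fraction lost = 1 − 0.9319 = 0.06815

6.8%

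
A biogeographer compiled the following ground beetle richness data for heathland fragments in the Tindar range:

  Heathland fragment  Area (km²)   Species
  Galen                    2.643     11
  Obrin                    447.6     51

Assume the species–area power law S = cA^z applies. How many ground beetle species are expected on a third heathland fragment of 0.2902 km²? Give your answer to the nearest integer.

6

z = ln(51/11) / ln(447.6/2.643) = 1.5339 / 5.1320 = 0.2989
c = 11 / 2.643^0.2989 = 11 / 1.337 = 8.227
S₃ = 8.227 × 0.2902^0.2989 = 8.227 × 0.6909 ≈ 5.684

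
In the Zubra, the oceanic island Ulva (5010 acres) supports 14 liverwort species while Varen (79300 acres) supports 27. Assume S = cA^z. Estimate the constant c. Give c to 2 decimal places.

1.85

z = ln(S₂/S₁) / ln(A₂/A₁) = ln(27/14) / ln(79300/5010) = 0.6568 / 2.7618 = 0.2378
c = S₁ / A₁^z = 14 / 5010^0.2378 = 14 / 7.583 = 1.846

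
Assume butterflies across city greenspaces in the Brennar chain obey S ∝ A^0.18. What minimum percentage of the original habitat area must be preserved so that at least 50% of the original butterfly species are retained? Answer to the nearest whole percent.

Need (A_new/A_old)^0.18 = 0.5, so A_new/A_old = 0.5^(1/0.18) = 0.5^5.556
ln(A_new/A_old) = ln 0.5 / 0.18 = -0.6931 / 0.18 = -3.8508
A_new/A_old = e^-3.8508 ≈ 0.02126

2%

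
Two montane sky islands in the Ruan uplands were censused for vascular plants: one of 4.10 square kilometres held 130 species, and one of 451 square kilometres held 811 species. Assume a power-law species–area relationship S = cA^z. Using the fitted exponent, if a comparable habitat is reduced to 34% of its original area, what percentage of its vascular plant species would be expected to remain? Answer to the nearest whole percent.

z = ln(811/130) / ln(451/4.1) = 1.8307 / 4.7005 = 0.3895
S_new/S_old = (A_new/A_old)^z = 0.34^0.3895 = exp(0.3895 × -1.0788) = 0.6569

66%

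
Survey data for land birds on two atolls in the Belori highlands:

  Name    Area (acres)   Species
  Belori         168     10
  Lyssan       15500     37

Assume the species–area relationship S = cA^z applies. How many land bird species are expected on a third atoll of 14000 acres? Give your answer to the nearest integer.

36

z = ln(37/10) / ln(15500/168) = 1.3083 / 4.5246 = 0.2892
c = 10 / 168^0.2892 = 10 / 4.4 = 2.273
S₃ = 2.273 × 14000^0.2892 = 2.273 × 15.81 ≈ 35.93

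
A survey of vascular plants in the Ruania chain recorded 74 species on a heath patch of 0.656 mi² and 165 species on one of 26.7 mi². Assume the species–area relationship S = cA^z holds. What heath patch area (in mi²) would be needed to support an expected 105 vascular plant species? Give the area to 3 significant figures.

3.31 mi²

z = ln(165/74) / ln(26.7/0.656) = 0.8019 / 3.7063 = 0.2164
c = 74 / 0.656^0.2164 = 74 / 0.9128 = 81.07
A = (105/81.07)^(1/0.2164) ⇒ ln A = ln(1.295)/0.2164 = 1.1956
A = e^1.1956 ≈ 3.306 mi²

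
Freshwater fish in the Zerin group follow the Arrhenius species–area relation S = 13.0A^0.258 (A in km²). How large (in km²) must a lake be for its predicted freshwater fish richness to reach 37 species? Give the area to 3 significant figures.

57.6 km²

37 = 13 × A^0.258  ⇒  A^0.258 = 37/13 = 2.846
ln A = ln(2.846) / 0.258 = 1.0460 / 0.258 = 4.0541
A = e^4.0541 ≈ 57.64 km²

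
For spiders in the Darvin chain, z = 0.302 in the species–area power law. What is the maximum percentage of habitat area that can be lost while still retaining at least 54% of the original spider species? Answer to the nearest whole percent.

87%

Need (A_new/A_old)^0.302 = 0.54, so A_new/A_old = 0.54^(1/0.302) = 0.54^3.311
ln(A_new/A_old) = ln 0.54 / 0.302 = -0.6162 / 0.302 = -2.0404
A_new/A_old = e^-2.0404 ≈ 0.13
Fraction that can be lost = 1 − 0.13 = 0.87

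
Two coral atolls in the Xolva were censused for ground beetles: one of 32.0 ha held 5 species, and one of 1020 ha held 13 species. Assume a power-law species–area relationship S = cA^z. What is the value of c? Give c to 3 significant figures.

z = ln(S₂/S₁) / ln(A₂/A₁) = ln(13/5) / ln(1020/32) = 0.9555 / 3.4618 = 0.2760
c = S₁ / A₁^z = 5 / 32^0.2760 = 5 / 2.603 = 1.921

1.92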